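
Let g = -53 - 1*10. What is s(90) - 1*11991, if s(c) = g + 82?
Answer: -11972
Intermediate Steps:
g = -63 (g = -53 - 10 = -63)
s(c) = 19 (s(c) = -63 + 82 = 19)
s(90) - 1*11991 = 19 - 1*11991 = 19 - 11991 = -11972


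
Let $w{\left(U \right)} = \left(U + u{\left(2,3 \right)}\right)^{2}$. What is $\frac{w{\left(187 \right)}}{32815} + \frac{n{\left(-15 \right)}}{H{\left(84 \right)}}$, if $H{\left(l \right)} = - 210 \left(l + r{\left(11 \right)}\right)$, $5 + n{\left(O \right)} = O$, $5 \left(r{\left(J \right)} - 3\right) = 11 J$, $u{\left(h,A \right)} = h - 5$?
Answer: $\frac{197815403}{191573970} \approx 1.0326$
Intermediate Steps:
$u{\left(h,A \right)} = -5 + h$
$r{\left(J \right)} = 3 + \frac{11 J}{5}$
$n{\left(O \right)} = -5 + O$
$w{\left(U \right)} = \left(-3 + U\right)^{2}$ ($w{\left(U \right)} = \left(U + \left(-5 + 2\right)\right)^{2} = \left(U - 3\right)^{2} = \left(-3 + U\right)^{2}$)
$H{\left(l \right)} = -5712 - 210 l$ ($H{\left(l \right)} = - 210 \left(l + \left(3 + \frac{11}{5} \cdot 11\right)\right) = - 210 \left(l + \left(3 + \frac{121}{5}\right)\right) = - 210 \left(l + \frac{136}{5}\right) = - 210 \left(\frac{136}{5} + l\right) = -5712 - 210 l$)
$\frac{w{\left(187 \right)}}{32815} + \frac{n{\left(-15 \right)}}{H{\left(84 \right)}} = \frac{\left(-3 + 187\right)^{2}}{32815} + \frac{-5 - 15}{-5712 - 17640} = 184^{2} \cdot \frac{1}{32815} - \frac{20}{-5712 - 17640} = 33856 \cdot \frac{1}{32815} - \frac{20}{-23352} = \frac{33856}{32815} - - \frac{5}{5838} = \frac{33856}{32815} + \frac{5}{5838} = \frac{197815403}{191573970}$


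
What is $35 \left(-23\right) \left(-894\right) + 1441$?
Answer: $721111$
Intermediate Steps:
$35 \left(-23\right) \left(-894\right) + 1441 = \left(-805\right) \left(-894\right) + 1441 = 719670 + 1441 = 721111$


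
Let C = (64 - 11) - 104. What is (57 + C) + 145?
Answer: 151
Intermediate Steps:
C = -51 (C = 53 - 104 = -51)
(57 + C) + 145 = (57 - 51) + 145 = 6 + 145 = 151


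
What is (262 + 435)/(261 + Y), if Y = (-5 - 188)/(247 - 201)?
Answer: 32062/11813 ≈ 2.7141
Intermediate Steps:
Y = -193/46 ≈ -4.1956
(262 + 435)/(261 + Y) = (262 + 435)/(261 - 193/46) = 697/(11813/46) = 697*(46/11813) = 32062/11813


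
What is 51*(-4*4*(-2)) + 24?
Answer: 1656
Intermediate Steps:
51*(-4*4*(-2)) + 24 = 51*(-16*(-2)) + 24 = 51*32 + 24 = 1632 + 24 = 1656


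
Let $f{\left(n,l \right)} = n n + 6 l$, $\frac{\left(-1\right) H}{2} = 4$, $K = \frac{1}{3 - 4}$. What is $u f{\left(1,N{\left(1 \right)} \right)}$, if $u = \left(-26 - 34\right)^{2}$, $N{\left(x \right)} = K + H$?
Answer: $-190800$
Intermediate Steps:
$K = -1$ ($K = \frac{1}{-1} = -1$)
$H = -8$ ($H = \left(-2\right) 4 = -8$)
$N{\left(x \right)} = -9$ ($N{\left(x \right)} = -1 - 8 = -9$)
$f{\left(n,l \right)} = n^{2} + 6 l$
$u = 3600$ ($u = \left(-60\right)^{2} = 3600$)
$u f{\left(1,N{\left(1 \right)} \right)} = 3600 \left(1^{2} + 6 \left(-9\right)\right) = 3600 \left(1 - 54\right) = 3600 \left(-53\right) = -190800$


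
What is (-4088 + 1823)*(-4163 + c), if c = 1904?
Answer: 5116635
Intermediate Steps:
(-4088 + 1823)*(-4163 + c) = (-4088 + 1823)*(-4163 + 1904) = -2265*(-2259) = 5116635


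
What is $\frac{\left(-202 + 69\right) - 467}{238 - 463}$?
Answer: $\frac{8}{3} \approx 2.6667$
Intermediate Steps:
$\frac{\left(-202 + 69\right) - 467}{238 - 463} = \frac{-133 - 467}{-225} = \left(-600\right) \left(- \frac{1}{225}\right) = \frac{8}{3}$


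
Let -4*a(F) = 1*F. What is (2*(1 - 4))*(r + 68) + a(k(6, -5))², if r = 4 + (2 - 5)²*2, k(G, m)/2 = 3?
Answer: -2151/4 ≈ -537.75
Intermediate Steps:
k(G, m) = 6 (k(G, m) = 2*3 = 6)
a(F) = -F/4
r = 22 (r = 4 + (-3)²*2 = 4 + 9*2 = 4 + 18 = 22)
(2*(1 - 4))*(r + 68) + a(k(6, -5))² = (2*(1 - 4))*(22 + 68) + (-¼*6)² = (2*(-3))*90 + (-3/2)² = -6*90 + 9/4 = -540 + 9/4 = -2151/4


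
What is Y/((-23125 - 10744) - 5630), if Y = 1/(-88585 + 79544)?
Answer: 1/357110459 ≈ 2.8003e-9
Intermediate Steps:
Y = -1/9041 (Y = 1/(-9041) = -1/9041 ≈ -0.00011061)
Y/((-23125 - 10744) - 5630) = -1/(9041*((-23125 - 10744) - 5630)) = -1/(9041*(-33869 - 5630)) = -1/9041/(-39499) = -1/9041*(-1/39499) = 1/357110459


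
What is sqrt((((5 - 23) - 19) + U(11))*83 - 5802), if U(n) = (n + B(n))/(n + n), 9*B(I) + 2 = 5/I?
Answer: 17*I*sqrt(33281)/33 ≈ 93.979*I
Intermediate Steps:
B(I) = -2/9 + 5/(9*I) (B(I) = -2/9 + (5/I)/9 = -2/9 + 5/(9*I))
U(n) = (n + (5 - 2*n)/(9*n))/(2*n) (U(n) = (n + (5 - 2*n)/(9*n))/(n + n) = (n + (5 - 2*n)/(9*n))/((2*n)) = (n + (5 - 2*n)/(9*n))*(1/(2*n)) = (n + (5 - 2*n)/(9*n))/(2*n))
sqrt((((5 - 23) - 19) + U(11))*83 - 5802) = sqrt((((5 - 23) - 19) + (1/18)*(5 - 2*11 + 9*11**2)/11**2)*83 - 5802) = sqrt(((-18 - 19) + (1/18)*(1/121)*(5 - 22 + 9*121))*83 - 5802) = sqrt((-37 + (1/18)*(1/121)*(5 - 22 + 1089))*83 - 5802) = sqrt((-37 + (1/18)*(1/121)*1072)*83 - 5802) = sqrt((-37 + 536/1089)*83 - 5802) = sqrt(-39757/1089*83 - 5802) = sqrt(-3299831/1089 - 5802) = sqrt(-9618209/1089) = 17*I*sqrt(33281)/33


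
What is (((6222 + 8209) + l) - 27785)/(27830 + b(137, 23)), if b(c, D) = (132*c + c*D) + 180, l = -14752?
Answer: -28106/49245 ≈ -0.57074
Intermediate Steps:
b(c, D) = 180 + 132*c + D*c (b(c, D) = (132*c + D*c) + 180 = 180 + 132*c + D*c)
(((6222 + 8209) + l) - 27785)/(27830 + b(137, 23)) = (((6222 + 8209) - 14752) - 27785)/(27830 + (180 + 132*137 + 23*137)) = ((14431 - 14752) - 27785)/(27830 + (180 + 18084 + 3151)) = (-321 - 27785)/(27830 + 21415) = -28106/49245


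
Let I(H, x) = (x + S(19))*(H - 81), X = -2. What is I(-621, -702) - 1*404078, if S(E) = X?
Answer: 90130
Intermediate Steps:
S(E) = -2
I(H, x) = (-81 + H)*(-2 + x) (I(H, x) = (x - 2)*(H - 81) = (-2 + x)*(-81 + H) = (-81 + H)*(-2 + x))
I(-621, -702) - 1*404078 = (162 - 81*(-702) - 2*(-621) - 621*(-702)) - 1*404078 = (162 + 56862 + 1242 + 435942) - 404078 = 494208 - 404078 = 90130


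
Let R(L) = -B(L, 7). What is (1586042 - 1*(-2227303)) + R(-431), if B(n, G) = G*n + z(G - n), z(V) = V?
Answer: 3815924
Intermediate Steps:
B(n, G) = G - n + G*n (B(n, G) = G*n + (G - n) = G - n + G*n)
R(L) = -7 - 6*L (R(L) = -(7 - L + 7*L) = -(7 + 6*L) = -7 - 6*L)
(1586042 - 1*(-2227303)) + R(-431) = (1586042 - 1*(-2227303)) + (-7 - 6*(-431)) = (1586042 + 2227303) + (-7 + 2586) = 3813345 + 2579 = 3815924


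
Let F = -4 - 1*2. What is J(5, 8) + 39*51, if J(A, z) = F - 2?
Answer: 1981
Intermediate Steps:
F = -6 (F = -4 - 2 = -6)
J(A, z) = -8 (J(A, z) = -6 - 2 = -8)
J(5, 8) + 39*51 = -8 + 39*51 = -8 + 1989 = 1981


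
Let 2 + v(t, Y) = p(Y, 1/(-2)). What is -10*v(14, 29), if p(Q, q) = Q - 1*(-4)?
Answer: -310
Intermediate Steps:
p(Q, q) = 4 + Q (p(Q, q) = Q + 4 = 4 + Q)
v(t, Y) = 2 + Y (v(t, Y) = -2 + (4 + Y) = 2 + Y)
-10*v(14, 29) = -10*(2 + 29) = -10*31 = -310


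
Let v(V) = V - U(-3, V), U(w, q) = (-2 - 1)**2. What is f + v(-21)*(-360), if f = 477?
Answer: 11277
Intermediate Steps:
U(w, q) = 9 (U(w, q) = (-3)**2 = 9)
v(V) = -9 + V (v(V) = V - 1*9 = V - 9 = -9 + V)
f + v(-21)*(-360) = 477 + (-9 - 21)*(-360) = 477 - 30*(-360) = 477 + 10800 = 11277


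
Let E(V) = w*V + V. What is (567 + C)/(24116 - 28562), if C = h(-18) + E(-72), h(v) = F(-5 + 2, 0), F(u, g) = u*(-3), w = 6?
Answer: -4/247 ≈ -0.016194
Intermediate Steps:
E(V) = 7*V (E(V) = 6*V + V = 7*V)
F(u, g) = -3*u
h(v) = 9 (h(v) = -3*(-5 + 2) = -3*(-3) = 9)
C = -495 (C = 9 + 7*(-72) = 9 - 504 = -495)
(567 + C)/(24116 - 28562) = (567 - 495)/(24116 - 28562) = 72/(-4446) = 72*(-1/4446) = -4/247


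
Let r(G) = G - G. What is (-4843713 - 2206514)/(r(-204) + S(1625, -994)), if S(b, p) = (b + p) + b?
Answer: -7050227/2256 ≈ -3125.1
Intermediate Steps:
r(G) = 0
S(b, p) = p + 2*b
(-4843713 - 2206514)/(r(-204) + S(1625, -994)) = (-4843713 - 2206514)/(0 + (-994 + 2*1625)) = -7050227/(0 + (-994 + 3250)) = -7050227/(0 + 2256) = -7050227/2256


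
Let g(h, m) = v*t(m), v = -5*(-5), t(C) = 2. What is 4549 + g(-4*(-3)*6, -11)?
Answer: 4599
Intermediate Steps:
v = 25
g(h, m) = 50 (g(h, m) = 25*2 = 50)
4549 + g(-4*(-3)*6, -11) = 4549 + 50 = 4599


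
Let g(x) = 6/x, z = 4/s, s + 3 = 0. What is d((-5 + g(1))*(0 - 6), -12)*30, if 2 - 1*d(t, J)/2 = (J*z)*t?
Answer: 5880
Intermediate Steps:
s = -3 (s = -3 + 0 = -3)
z = -4/3 (z = 4/(-3) = 4*(-⅓) = -4/3 ≈ -1.3333)
d(t, J) = 4 + 8*J*t/3 (d(t, J) = 4 - 2*J*(-4/3)*t = 4 - 2*(-4*J/3)*t = 4 - (-8)*J*t/3 = 4 + 8*J*t/3)
d((-5 + g(1))*(0 - 6), -12)*30 = (4 + (8/3)*(-12)*((-5 + 6/1)*(0 - 6)))*30 = (4 + (8/3)*(-12)*((-5 + 6*1)*(-6)))*30 = (4 + (8/3)*(-12)*((-5 + 6)*(-6)))*30 = (4 + (8/3)*(-12)*(1*(-6)))*30 = (4 + (8/3)*(-12)*(-6))*30 = (4 + 192)*30 = 196*30 = 5880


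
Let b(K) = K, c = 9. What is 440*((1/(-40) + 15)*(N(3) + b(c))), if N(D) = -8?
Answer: 6589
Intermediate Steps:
440*((1/(-40) + 15)*(N(3) + b(c))) = 440*((1/(-40) + 15)*(-8 + 9)) = 440*((1*(-1/40) + 15)*1) = 440*((-1/40 + 15)*1) = 440*((599/40)*1) = 440*(599/40) = 6589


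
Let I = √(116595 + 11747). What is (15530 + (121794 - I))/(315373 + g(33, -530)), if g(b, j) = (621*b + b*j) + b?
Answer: 137324/318409 - √128342/318409 ≈ 0.43016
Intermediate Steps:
I = √128342 ≈ 358.25
g(b, j) = 622*b + b*j
(15530 + (121794 - I))/(315373 + g(33, -530)) = (15530 + (121794 - √128342))/(315373 + 33*(622 - 530)) = (137324 - √128342)/(315373 + 33*92) = (137324 - √128342)/(315373 + 3036) = (137324 - √128342)/318409 = (137324 - √128342)*(1/318409) = 137324/318409 - √128342/318409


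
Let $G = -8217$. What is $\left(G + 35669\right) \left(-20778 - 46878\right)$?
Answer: $-1857292512$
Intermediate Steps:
$\left(G + 35669\right) \left(-20778 - 46878\right) = \left(-8217 + 35669\right) \left(-20778 - 46878\right) = 27452 \left(-67656\right) = -1857292512$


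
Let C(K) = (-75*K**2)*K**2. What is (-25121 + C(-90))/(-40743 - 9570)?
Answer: 4920775121/50313 ≈ 97803.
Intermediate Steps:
C(K) = -75*K**4
(-25121 + C(-90))/(-40743 - 9570) = (-25121 - 75*(-90)**4)/(-40743 - 9570) = (-25121 - 75*65610000)/(-50313) = (-25121 - 4920750000)*(-1/50313) = -4920775121*(-1/50313) = 4920775121/50313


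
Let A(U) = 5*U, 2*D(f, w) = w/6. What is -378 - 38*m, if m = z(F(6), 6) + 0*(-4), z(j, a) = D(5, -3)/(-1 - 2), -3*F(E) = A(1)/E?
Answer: -2287/6 ≈ -381.17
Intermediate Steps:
D(f, w) = w/12 (D(f, w) = (w/6)/2 = w/12)
F(E) = -5/(3*E) (F(E) = -5*1/(3*E) = -5/(3*E))
z(j, a) = 1/12 (z(j, a) = ((1/12)*(-3))/(-1 - 2) = -¼/(-3) = -¼*(-⅓) = 1/12)
m = 1/12 (m = 1/12 + 0*(-4) = 1/12 + 0 = 1/12 ≈ 0.083333)
-378 - 38*m = -378 - 38*1/12 = -378 - 19/6 = -2287/6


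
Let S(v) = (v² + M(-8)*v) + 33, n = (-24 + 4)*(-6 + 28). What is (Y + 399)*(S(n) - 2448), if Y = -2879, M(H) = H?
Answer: -482868400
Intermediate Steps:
n = -440 (n = -20*22 = -440)
S(v) = 33 + v² - 8*v (S(v) = (v² - 8*v) + 33 = 33 + v² - 8*v)
(Y + 399)*(S(n) - 2448) = (-2879 + 399)*((33 + (-440)² - 8*(-440)) - 2448) = -2480*((33 + 193600 + 3520) - 2448) = -2480*(197153 - 2448) = -2480*194705 = -482868400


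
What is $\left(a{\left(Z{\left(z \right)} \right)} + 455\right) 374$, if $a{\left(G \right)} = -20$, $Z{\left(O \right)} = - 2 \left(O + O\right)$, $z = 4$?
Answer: $162690$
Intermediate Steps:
$Z{\left(O \right)} = - 4 O$ ($Z{\left(O \right)} = - 2 \cdot 2 O = - 4 O$)
$\left(a{\left(Z{\left(z \right)} \right)} + 455\right) 374 = \left(-20 + 455\right) 374 = 435 \cdot 374 = 162690$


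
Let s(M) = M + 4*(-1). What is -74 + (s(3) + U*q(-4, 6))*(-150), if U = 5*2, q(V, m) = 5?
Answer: -7424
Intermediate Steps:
s(M) = -4 + M (s(M) = M - 4 = -4 + M)
U = 10
-74 + (s(3) + U*q(-4, 6))*(-150) = -74 + ((-4 + 3) + 10*5)*(-150) = -74 + (-1 + 50)*(-150) = -74 + 49*(-150) = -74 - 7350 = -7424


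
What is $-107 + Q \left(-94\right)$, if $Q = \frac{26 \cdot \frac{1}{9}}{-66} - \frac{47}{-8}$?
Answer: $- \frac{778301}{1188} \approx -655.14$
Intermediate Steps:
$Q = \frac{13855}{2376}$ ($Q = 26 \cdot \frac{1}{9} \left(- \frac{1}{66}\right) - - \frac{47}{8} = \frac{26}{9} \left(- \frac{1}{66}\right) + \frac{47}{8} = - \frac{13}{297} + \frac{47}{8} = \frac{13855}{2376} \approx 5.8312$)
$-107 + Q \left(-94\right) = -107 + \frac{13855}{2376} \left(-94\right) = -107 - \frac{651185}{1188} = - \frac{778301}{1188}$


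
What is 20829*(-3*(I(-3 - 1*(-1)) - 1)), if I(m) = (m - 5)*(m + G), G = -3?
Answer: -2124558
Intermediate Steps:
I(m) = (-5 + m)*(-3 + m) (I(m) = (m - 5)*(m - 3) = (-5 + m)*(-3 + m))
20829*(-3*(I(-3 - 1*(-1)) - 1)) = 20829*(-3*((15 + (-3 - 1*(-1))**2 - 8*(-3 - 1*(-1))) - 1)) = 20829*(-3*((15 + (-3 + 1)**2 - 8*(-3 + 1)) - 1)) = 20829*(-3*((15 + (-2)**2 - 8*(-2)) - 1)) = 20829*(-3*((15 + 4 + 16) - 1)) = 20829*(-3*(35 - 1)) = 20829*(-3*34) = 20829*(-102) = -2124558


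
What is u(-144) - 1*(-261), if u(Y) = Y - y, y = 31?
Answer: 86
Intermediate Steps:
u(Y) = -31 + Y (u(Y) = Y - 1*31 = Y - 31 = -31 + Y)
u(-144) - 1*(-261) = (-31 - 144) - 1*(-261) = -175 + 261 = 86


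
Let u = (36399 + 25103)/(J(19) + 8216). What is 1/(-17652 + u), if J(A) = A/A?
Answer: -8217/144984982 ≈ -5.6675e-5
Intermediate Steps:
J(A) = 1
u = 61502/8217 (u = (36399 + 25103)/(1 + 8216) = 61502/8217 ≈ 7.4847)
1/(-17652 + u) = 1/(-17652 + 61502/8217) = 1/(-144984982/8217) = -8217/144984982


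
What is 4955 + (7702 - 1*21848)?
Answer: -9191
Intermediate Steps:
4955 + (7702 - 1*21848) = 4955 + (7702 - 21848) = 4955 - 14146 = -9191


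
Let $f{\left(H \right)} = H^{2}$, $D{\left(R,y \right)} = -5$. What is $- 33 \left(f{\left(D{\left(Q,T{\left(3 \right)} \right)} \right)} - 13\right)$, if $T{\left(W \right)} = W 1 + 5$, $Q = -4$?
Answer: $-396$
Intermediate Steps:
$T{\left(W \right)} = 5 + W$ ($T{\left(W \right)} = W + 5 = 5 + W$)
$- 33 \left(f{\left(D{\left(Q,T{\left(3 \right)} \right)} \right)} - 13\right) = - 33 \left(\left(-5\right)^{2} - 13\right) = - 33 \left(25 - 13\right) = \left(-33\right) 12 = -396$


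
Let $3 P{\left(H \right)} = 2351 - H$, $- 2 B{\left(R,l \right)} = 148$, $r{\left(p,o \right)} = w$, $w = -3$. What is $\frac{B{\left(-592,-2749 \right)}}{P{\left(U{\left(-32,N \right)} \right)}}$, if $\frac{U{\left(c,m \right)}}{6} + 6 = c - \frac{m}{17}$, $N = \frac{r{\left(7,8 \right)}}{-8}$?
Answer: $- \frac{15096}{175381} \approx -0.086075$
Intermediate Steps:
$r{\left(p,o \right)} = -3$
$N = \frac{3}{8}$ ($N = - \frac{3}{-8} = \left(-3\right) \left(- \frac{1}{8}\right) = \frac{3}{8} \approx 0.375$)
$B{\left(R,l \right)} = -74$ ($B{\left(R,l \right)} = \left(- \frac{1}{2}\right) 148 = -74$)
$U{\left(c,m \right)} = -36 + 6 c - \frac{6 m}{17}$ ($U{\left(c,m \right)} = -36 + 6 \left(c - \frac{m}{17}\right) = -36 + \left(6 c - \frac{6 m}{17}\right) = -36 + 6 c - \frac{6 m}{17}$)
$P{\left(H \right)} = \frac{2351}{3} - \frac{H}{3}$ ($P{\left(H \right)} = \frac{2351 - H}{3} = \frac{2351}{3} - \frac{H}{3}$)
$\frac{B{\left(-592,-2749 \right)}}{P{\left(U{\left(-32,N \right)} \right)}} = - \frac{74}{\frac{2351}{3} - \frac{-36 + 6 \left(-32\right) - \frac{9}{68}}{3}} = - \frac{74}{\frac{2351}{3} - \frac{-36 - 192 - \frac{9}{68}}{3}} = - \frac{74}{\frac{2351}{3} - - \frac{5171}{68}} = - \frac{74}{\frac{2351}{3} + \frac{5171}{68}} = - \frac{74}{\frac{175381}{204}} = \left(-74\right) \frac{204}{175381} = - \frac{15096}{175381}$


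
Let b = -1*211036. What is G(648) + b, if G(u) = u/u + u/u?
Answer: -211034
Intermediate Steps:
G(u) = 2 (G(u) = 1 + 1 = 2)
b = -211036
G(648) + b = 2 - 211036 = -211034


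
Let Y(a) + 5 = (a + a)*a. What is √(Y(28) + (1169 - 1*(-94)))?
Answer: 3*√314 ≈ 53.160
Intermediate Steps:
Y(a) = -5 + 2*a² (Y(a) = -5 + (a + a)*a = -5 + (2*a)*a = -5 + 2*a²)
√(Y(28) + (1169 - 1*(-94))) = √((-5 + 2*28²) + (1169 - 1*(-94))) = √((-5 + 2*784) + (1169 + 94)) = √((-5 + 1568) + 1263) = √(1563 + 1263) = √2826 = 3*√314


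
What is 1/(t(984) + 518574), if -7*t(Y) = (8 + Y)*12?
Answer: 7/3618114 ≈ 1.9347e-6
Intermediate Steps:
t(Y) = -96/7 - 12*Y/7 (t(Y) = -(8 + Y)*12/7 = -(96 + 12*Y)/7 = -96/7 - 12*Y/7)
1/(t(984) + 518574) = 1/((-96/7 - 12/7*984) + 518574) = 1/((-96/7 - 11808/7) + 518574) = 1/(-11904/7 + 518574) = 1/(3618114/7) = 7/3618114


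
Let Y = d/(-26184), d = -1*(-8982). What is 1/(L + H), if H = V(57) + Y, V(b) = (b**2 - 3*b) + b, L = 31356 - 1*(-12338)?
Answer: 4364/204360259 ≈ 2.1354e-5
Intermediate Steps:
d = 8982
Y = -1497/4364 (Y = 8982/(-26184) = 8982*(-1/26184) = -1497/4364 ≈ -0.34303)
L = 43694 (L = 31356 + 12338 = 43694)
V(b) = b**2 - 2*b
H = 13679643/4364 (H = 57*(-2 + 57) - 1497/4364 = 57*55 - 1497/4364 = 3135 - 1497/4364 = 13679643/4364 ≈ 3134.7)
1/(L + H) = 1/(43694 + 13679643/4364) = 1/(204360259/4364) = 4364/204360259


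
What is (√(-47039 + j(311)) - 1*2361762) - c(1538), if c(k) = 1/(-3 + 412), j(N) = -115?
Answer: -965960659/409 + I*√47154 ≈ -2.3618e+6 + 217.15*I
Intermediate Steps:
c(k) = 1/409
(√(-47039 + j(311)) - 1*2361762) - c(1538) = (√(-47039 - 115) - 1*2361762) - 1*1/409 = (√(-47154) - 2361762) - 1/409 = (I*√47154 - 2361762) - 1/409 = (-2361762 + I*√47154) - 1/409 = -965960659/409 + I*√47154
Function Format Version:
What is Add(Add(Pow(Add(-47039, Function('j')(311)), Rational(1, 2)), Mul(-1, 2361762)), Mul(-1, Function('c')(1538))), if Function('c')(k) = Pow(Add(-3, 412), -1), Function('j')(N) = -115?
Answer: Add(Rational(-965960659, 409), Mul(I, Pow(47154, Rational(1, 2)))) ≈ Add(-2.3618e+6, Mul(217.15, I))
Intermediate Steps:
Function('c')(k) = Rational(1, 409) (Function('c')(k) = Pow(409, -1) = Rational(1, 409))
Add(Add(Pow(Add(-47039, Function('j')(311)), Rational(1, 2)), Mul(-1, 2361762)), Mul(-1, Function('c')(1538))) = Add(Add(Pow(Add(-47039, -115), Rational(1, 2)), Mul(-1, 2361762)), Mul(-1, Rational(1, 409))) = Add(Add(Pow(-47154, Rational(1, 2)), -2361762), Rational(-1, 409)) = Add(Add(Mul(I, Pow(47154, Rational(1, 2))), -2361762), Rational(-1, 409)) = Add(Add(-2361762, Mul(I, Pow(47154, Rational(1, 2)))), Rational(-1, 409)) = Add(Rational(-965960659, 409), Mul(I, Pow(47154, Rational(1, 2))))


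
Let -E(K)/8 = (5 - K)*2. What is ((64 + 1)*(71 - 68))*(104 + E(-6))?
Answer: -14040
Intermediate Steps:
E(K) = -80 + 16*K (E(K) = -8*(5 - K)*2 = -8*(10 - 2*K) = -80 + 16*K)
((64 + 1)*(71 - 68))*(104 + E(-6)) = ((64 + 1)*(71 - 68))*(104 + (-80 + 16*(-6))) = (65*3)*(104 + (-80 - 96)) = 195*(104 - 176) = 195*(-72) = -14040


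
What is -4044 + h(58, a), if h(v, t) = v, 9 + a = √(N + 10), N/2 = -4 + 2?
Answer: -3986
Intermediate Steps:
N = -4 (N = 2*(-4 + 2) = 2*(-2) = -4)
a = -9 + √6 (a = -9 + √(-4 + 10) = -9 + √6 ≈ -6.5505)
-4044 + h(58, a) = -4044 + 58 = -3986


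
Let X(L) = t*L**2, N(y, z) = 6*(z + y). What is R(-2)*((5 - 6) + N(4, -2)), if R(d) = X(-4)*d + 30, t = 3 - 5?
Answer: 1034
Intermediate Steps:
N(y, z) = 6*y + 6*z (N(y, z) = 6*(y + z) = 6*y + 6*z)
t = -2
X(L) = -2*L**2
R(d) = 30 - 32*d (R(d) = (-2*(-4)**2)*d + 30 = (-2*16)*d + 30 = -32*d + 30 = 30 - 32*d)
R(-2)*((5 - 6) + N(4, -2)) = (30 - 32*(-2))*((5 - 6) + (6*4 + 6*(-2))) = (30 + 64)*(-1 + (24 - 12)) = 94*(-1 + 12) = 94*11 = 1034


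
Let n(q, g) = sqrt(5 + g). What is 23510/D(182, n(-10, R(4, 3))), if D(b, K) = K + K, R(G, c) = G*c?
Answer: 11755*sqrt(17)/17 ≈ 2851.0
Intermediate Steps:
D(b, K) = 2*K
23510/D(182, n(-10, R(4, 3))) = 23510/((2*sqrt(5 + 4*3))) = 23510/((2*sqrt(5 + 12))) = 23510/((2*sqrt(17))) = 23510*(sqrt(17)/34) = 11755*sqrt(17)/17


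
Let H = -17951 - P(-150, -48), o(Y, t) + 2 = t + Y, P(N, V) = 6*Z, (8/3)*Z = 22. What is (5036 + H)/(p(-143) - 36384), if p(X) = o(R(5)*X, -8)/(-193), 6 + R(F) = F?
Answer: 5004297/14044490 ≈ 0.35632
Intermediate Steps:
Z = 33/4 (Z = (3/8)*22 = 33/4 ≈ 8.2500)
P(N, V) = 99/2 (P(N, V) = 6*(33/4) = 99/2)
R(F) = -6 + F
o(Y, t) = -2 + Y + t (o(Y, t) = -2 + (t + Y) = -2 + (Y + t) = -2 + Y + t)
H = -36001/2 (H = -17951 - 1*99/2 = -17951 - 99/2 = -36001/2 ≈ -18001.)
p(X) = 10/193 + X/193 (p(X) = (-2 + (-6 + 5)*X - 8)/(-193) = (-2 - X - 8)*(-1/193) = (-10 - X)*(-1/193) = 10/193 + X/193)
(5036 + H)/(p(-143) - 36384) = (5036 - 36001/2)/((10/193 + (1/193)*(-143)) - 36384) = -25929/(2*((10/193 - 143/193) - 36384)) = -25929/(2*(-133/193 - 36384)) = -25929/(2*(-7022245/193)) = -25929/2*(-193/7022245) = 5004297/14044490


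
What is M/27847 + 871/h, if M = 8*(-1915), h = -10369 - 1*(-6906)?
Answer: -77307897/96434161 ≈ -0.80167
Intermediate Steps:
h = -3463 (h = -10369 + 6906 = -3463)
M = -15320
M/27847 + 871/h = -15320/27847 + 871/(-3463) = -15320*1/27847 + 871*(-1/3463) = -15320/27847 - 871/3463 = -77307897/96434161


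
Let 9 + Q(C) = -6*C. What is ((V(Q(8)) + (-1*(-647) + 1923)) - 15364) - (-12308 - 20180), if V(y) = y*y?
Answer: 22943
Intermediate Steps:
Q(C) = -9 - 6*C
V(y) = y**2
((V(Q(8)) + (-1*(-647) + 1923)) - 15364) - (-12308 - 20180) = (((-9 - 6*8)**2 + (-1*(-647) + 1923)) - 15364) - (-12308 - 20180) = (((-9 - 48)**2 + (647 + 1923)) - 15364) - 1*(-32488) = (((-57)**2 + 2570) - 15364) + 32488 = ((3249 + 2570) - 15364) + 32488 = (5819 - 15364) + 32488 = -9545 + 32488 = 22943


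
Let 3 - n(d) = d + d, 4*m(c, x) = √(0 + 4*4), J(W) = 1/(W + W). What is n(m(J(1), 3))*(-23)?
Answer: -23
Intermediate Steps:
J(W) = 1/(2*W)
m(c, x) = 1 (m(c, x) = √(0 + 4*4)/4 = √(0 + 16)/4 = √16/4 = (¼)*4 = 1)
n(d) = 3 - 2*d (n(d) = 3 - (d + d) = 3 - 2*d)
n(m(J(1), 3))*(-23) = (3 - 2*1)*(-23) = (3 - 2)*(-23) = 1*(-23) = -23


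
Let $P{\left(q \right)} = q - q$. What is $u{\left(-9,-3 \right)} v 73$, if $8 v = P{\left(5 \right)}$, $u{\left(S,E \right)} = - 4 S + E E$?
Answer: $0$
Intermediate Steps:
$u{\left(S,E \right)} = E^{2} - 4 S$ ($u{\left(S,E \right)} = - 4 S + E^{2} = E^{2} - 4 S$)
$P{\left(q \right)} = 0$
$v = 0$ ($v = \frac{1}{8} \cdot 0 = 0$)
$u{\left(-9,-3 \right)} v 73 = \left(\left(-3\right)^{2} - -36\right) 0 \cdot 73 = \left(9 + 36\right) 0 \cdot 73 = 45 \cdot 0 \cdot 73 = 0 \cdot 73 = 0$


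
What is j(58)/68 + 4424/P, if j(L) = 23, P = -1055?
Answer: -276567/71740 ≈ -3.8551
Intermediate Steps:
j(58)/68 + 4424/P = 23/68 + 4424/(-1055) = 23*(1/68) + 4424*(-1/1055) = 23/68 - 4424/1055 = -276567/71740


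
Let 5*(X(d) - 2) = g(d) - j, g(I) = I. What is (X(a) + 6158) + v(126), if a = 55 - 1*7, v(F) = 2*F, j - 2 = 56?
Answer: 6410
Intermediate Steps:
j = 58 (j = 2 + 56 = 58)
a = 48 (a = 55 - 7 = 48)
X(d) = -48/5 + d/5 (X(d) = 2 + (d - 1*58)/5 = 2 + (d - 58)/5 = 2 + (-58 + d)/5 = 2 + (-58/5 + d/5) = -48/5 + d/5)
(X(a) + 6158) + v(126) = ((-48/5 + (1/5)*48) + 6158) + 2*126 = ((-48/5 + 48/5) + 6158) + 252 = (0 + 6158) + 252 = 6158 + 252 = 6410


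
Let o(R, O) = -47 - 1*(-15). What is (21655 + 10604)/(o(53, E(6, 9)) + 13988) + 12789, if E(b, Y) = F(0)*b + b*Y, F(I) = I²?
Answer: 59505181/4652 ≈ 12791.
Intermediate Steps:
E(b, Y) = Y*b (E(b, Y) = 0²*b + b*Y = 0*b + Y*b = 0 + Y*b = Y*b)
o(R, O) = -32 (o(R, O) = -47 + 15 = -32)
(21655 + 10604)/(o(53, E(6, 9)) + 13988) + 12789 = (21655 + 10604)/(-32 + 13988) + 12789 = 32259/13956 + 12789 = 32259*(1/13956) + 12789 = 10753/4652 + 12789 = 59505181/4652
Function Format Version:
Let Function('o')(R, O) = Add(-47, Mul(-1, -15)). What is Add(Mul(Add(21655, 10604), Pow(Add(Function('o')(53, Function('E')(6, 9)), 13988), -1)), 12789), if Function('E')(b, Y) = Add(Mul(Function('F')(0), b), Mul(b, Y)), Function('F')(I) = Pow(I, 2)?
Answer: Rational(59505181, 4652) ≈ 12791.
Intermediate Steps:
Function('E')(b, Y) = Mul(Y, b) (Function('E')(b, Y) = Add(Mul(Pow(0, 2), b), Mul(b, Y)) = Add(Mul(0, b), Mul(Y, b)) = Add(0, Mul(Y, b)) = Mul(Y, b))
Function('o')(R, O) = -32 (Function('o')(R, O) = Add(-47, 15) = -32)
Add(Mul(Add(21655, 10604), Pow(Add(Function('o')(53, Function('E')(6, 9)), 13988), -1)), 12789) = Add(Mul(Add(21655, 10604), Pow(Add(-32, 13988), -1)), 12789) = Add(Mul(32259, Pow(13956, -1)), 12789) = Add(Mul(32259, Rational(1, 13956)), 12789) = Add(Rational(10753, 4652), 12789) = Rational(59505181, 4652)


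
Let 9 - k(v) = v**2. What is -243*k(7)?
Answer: 9720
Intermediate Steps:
k(v) = 9 - v**2
-243*k(7) = -243*(9 - 1*7**2) = -243*(9 - 1*49) = -243*(9 - 49) = -243*(-40) = 9720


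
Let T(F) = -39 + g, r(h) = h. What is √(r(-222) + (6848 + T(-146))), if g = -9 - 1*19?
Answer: √6559 ≈ 80.988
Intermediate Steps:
g = -28 (g = -9 - 19 = -28)
T(F) = -67 (T(F) = -39 - 28 = -67)
√(r(-222) + (6848 + T(-146))) = √(-222 + (6848 - 67)) = √(-222 + 6781) = √6559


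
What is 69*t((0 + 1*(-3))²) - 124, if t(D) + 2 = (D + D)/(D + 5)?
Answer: -1213/7 ≈ -173.29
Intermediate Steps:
t(D) = -2 + 2*D/(5 + D) (t(D) = -2 + (D + D)/(D + 5) = -2 + (2*D)/(5 + D) = -2 + 2*D/(5 + D))
69*t((0 + 1*(-3))²) - 124 = 69*(-10/(5 + (0 + 1*(-3))²)) - 124 = 69*(-10/(5 + (0 - 3)²)) - 124 = 69*(-10/(5 + (-3)²)) - 124 = 69*(-10/(5 + 9)) - 124 = 69*(-10/14) - 124 = 69*(-10*1/14) - 124 = 69*(-5/7) - 124 = -345/7 - 124 = -1213/7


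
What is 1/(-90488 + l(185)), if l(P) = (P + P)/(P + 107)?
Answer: -146/13211063 ≈ -1.1051e-5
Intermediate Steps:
l(P) = 2*P/(107 + P) (l(P) = (2*P)/(107 + P) = 2*P/(107 + P))
1/(-90488 + l(185)) = 1/(-90488 + 2*185/(107 + 185)) = 1/(-90488 + 2*185/292) = 1/(-90488 + 2*185*(1/292)) = 1/(-90488 + 185/146) = 1/(-13211063/146) = -146/13211063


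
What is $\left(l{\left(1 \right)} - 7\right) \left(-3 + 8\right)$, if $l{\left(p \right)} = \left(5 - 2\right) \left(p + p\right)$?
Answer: $-5$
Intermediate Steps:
$l{\left(p \right)} = 6 p$ ($l{\left(p \right)} = 3 \cdot 2 p = 6 p$)
$\left(l{\left(1 \right)} - 7\right) \left(-3 + 8\right) = \left(6 \cdot 1 - 7\right) \left(-3 + 8\right) = \left(6 - 7\right) 5 = \left(-1\right) 5 = -5$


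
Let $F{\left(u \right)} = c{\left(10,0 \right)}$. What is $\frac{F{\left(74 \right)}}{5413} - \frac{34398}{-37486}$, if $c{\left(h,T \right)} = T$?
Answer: $\frac{17199}{18743} \approx 0.91762$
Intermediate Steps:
$F{\left(u \right)} = 0$
$\frac{F{\left(74 \right)}}{5413} - \frac{34398}{-37486} = \frac{0}{5413} - \frac{34398}{-37486} = 0 \cdot \frac{1}{5413} - - \frac{17199}{18743} = 0 + \frac{17199}{18743} = \frac{17199}{18743}$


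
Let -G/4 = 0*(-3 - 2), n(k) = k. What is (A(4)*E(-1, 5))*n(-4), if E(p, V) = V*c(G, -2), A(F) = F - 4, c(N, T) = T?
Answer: 0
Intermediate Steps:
G = 0 (G = -0*(-3 - 2) = -0*(-5) = -4*0 = 0)
A(F) = -4 + F
E(p, V) = -2*V (E(p, V) = V*(-2) = -2*V)
(A(4)*E(-1, 5))*n(-4) = ((-4 + 4)*(-2*5))*(-4) = (0*(-10))*(-4) = 0*(-4) = 0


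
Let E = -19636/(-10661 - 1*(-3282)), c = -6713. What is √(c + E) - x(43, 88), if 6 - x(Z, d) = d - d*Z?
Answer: -3702 + I*√365375545989/7379 ≈ -3702.0 + 81.917*I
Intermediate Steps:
E = 19636/7379 (E = -19636/(-10661 + 3282) = -19636/(-7379) = -19636*(-1/7379) = 19636/7379 ≈ 2.6611)
x(Z, d) = 6 - d + Z*d (x(Z, d) = 6 - (d - d*Z) = 6 - (d - Z*d) = 6 + (-d + Z*d) = 6 - d + Z*d)
√(c + E) - x(43, 88) = √(-6713 + 19636/7379) - (6 - 1*88 + 43*88) = √(-49515591/7379) - (6 - 88 + 3784) = I*√365375545989/7379 - 1*3702 = I*√365375545989/7379 - 3702 = -3702 + I*√365375545989/7379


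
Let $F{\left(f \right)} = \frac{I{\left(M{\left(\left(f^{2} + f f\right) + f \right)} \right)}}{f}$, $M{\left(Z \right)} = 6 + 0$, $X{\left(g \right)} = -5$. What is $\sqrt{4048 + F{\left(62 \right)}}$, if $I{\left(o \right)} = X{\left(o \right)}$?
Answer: $\frac{\sqrt{15560202}}{62} \approx 63.623$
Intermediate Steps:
$M{\left(Z \right)} = 6$
$I{\left(o \right)} = -5$
$F{\left(f \right)} = - \frac{5}{f}$
$\sqrt{4048 + F{\left(62 \right)}} = \sqrt{4048 - \frac{5}{62}} = \sqrt{\frac{250971}{62}} = \frac{\sqrt{15560202}}{62}$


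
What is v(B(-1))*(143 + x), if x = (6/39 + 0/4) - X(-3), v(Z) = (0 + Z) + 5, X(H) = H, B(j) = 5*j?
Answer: 0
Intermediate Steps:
v(Z) = 5 + Z (v(Z) = Z + 5 = 5 + Z)
x = 41/13 (x = (6/39 + 0/4) - 1*(-3) = (6*(1/39) + 0*(1/4)) + 3 = (2/13 + 0) + 3 = 2/13 + 3 = 41/13 ≈ 3.1538)
v(B(-1))*(143 + x) = (5 + 5*(-1))*(143 + 41/13) = (5 - 5)*(1900/13) = 0*(1900/13) = 0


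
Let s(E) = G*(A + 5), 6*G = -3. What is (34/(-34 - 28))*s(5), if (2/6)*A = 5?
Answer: 170/31 ≈ 5.4839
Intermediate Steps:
A = 15 (A = 3*5 = 15)
G = -1/2 (G = (1/6)*(-3) = -1/2 ≈ -0.50000)
s(E) = -10 (s(E) = -(15 + 5)/2 = -1/2*20 = -10)
(34/(-34 - 28))*s(5) = (34/(-34 - 28))*(-10) = (34/(-62))*(-10) = -1/62*34*(-10) = -17/31*(-10) = 170/31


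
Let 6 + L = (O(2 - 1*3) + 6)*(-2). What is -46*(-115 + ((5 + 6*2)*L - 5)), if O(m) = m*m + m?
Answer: 19596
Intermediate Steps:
O(m) = m + m**2 (O(m) = m**2 + m = m + m**2)
L = -18 (L = -6 + ((2 - 1*3)*(1 + (2 - 1*3)) + 6)*(-2) = -6 + ((2 - 3)*(1 + (2 - 3)) + 6)*(-2) = -6 + (-(1 - 1) + 6)*(-2) = -6 + (-1*0 + 6)*(-2) = -6 + (0 + 6)*(-2) = -6 + 6*(-2) = -6 - 12 = -18)
-46*(-115 + ((5 + 6*2)*L - 5)) = -46*(-115 + ((5 + 6*2)*(-18) - 5)) = -46*(-115 + ((5 + 12)*(-18) - 5)) = -46*(-115 + (17*(-18) - 5)) = -46*(-115 + (-306 - 5)) = -46*(-115 - 311) = -46*(-426) = 19596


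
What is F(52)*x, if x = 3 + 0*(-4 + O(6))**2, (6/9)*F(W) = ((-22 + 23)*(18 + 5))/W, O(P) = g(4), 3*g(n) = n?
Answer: 207/104 ≈ 1.9904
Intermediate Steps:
g(n) = n/3
O(P) = 4/3 (O(P) = (1/3)*4 = 4/3)
F(W) = 69/(2*W) (F(W) = 3*(((-22 + 23)*(18 + 5))/W)/2 = 3*((1*23)/W)/2 = 3*(23/W)/2 = 69/(2*W))
x = 3 (x = 3 + 0*(-4 + 4/3)**2 = 3 + 0*(-8/3)**2 = 3 + 0*(64/9) = 3 + 0 = 3)
F(52)*x = ((69/2)/52)*3 = ((69/2)*(1/52))*3 = (69/104)*3 = 207/104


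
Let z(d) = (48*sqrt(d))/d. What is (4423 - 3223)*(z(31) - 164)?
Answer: -196800 + 57600*sqrt(31)/31 ≈ -1.8645e+5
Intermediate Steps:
z(d) = 48/sqrt(d)
(4423 - 3223)*(z(31) - 164) = (4423 - 3223)*(48/sqrt(31) - 164) = 1200*(48*(sqrt(31)/31) - 164) = 1200*(48*sqrt(31)/31 - 164) = 1200*(-164 + 48*sqrt(31)/31) = -196800 + 57600*sqrt(31)/31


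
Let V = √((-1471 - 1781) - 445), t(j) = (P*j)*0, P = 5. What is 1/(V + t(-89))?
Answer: -I*√3697/3697 ≈ -0.016447*I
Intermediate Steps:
t(j) = 0 (t(j) = (5*j)*0 = 0)
V = I*√3697 (V = √(-3252 - 445) = √(-3697) = I*√3697 ≈ 60.803*I)
1/(V + t(-89)) = 1/(I*√3697 + 0) = 1/(I*√3697) = -I*√3697/3697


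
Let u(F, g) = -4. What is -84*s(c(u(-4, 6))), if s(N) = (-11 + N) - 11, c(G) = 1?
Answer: 1764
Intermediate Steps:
s(N) = -22 + N
-84*s(c(u(-4, 6))) = -84*(-22 + 1) = -84*(-21) = 1764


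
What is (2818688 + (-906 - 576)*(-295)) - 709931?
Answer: 2545947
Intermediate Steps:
(2818688 + (-906 - 576)*(-295)) - 709931 = (2818688 - 1482*(-295)) - 709931 = (2818688 + 437190) - 709931 = 3255878 - 709931 = 2545947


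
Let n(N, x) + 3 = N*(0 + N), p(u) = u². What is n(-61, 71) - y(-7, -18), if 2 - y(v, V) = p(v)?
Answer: 3765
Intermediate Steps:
y(v, V) = 2 - v²
n(N, x) = -3 + N² (n(N, x) = -3 + N*(0 + N) = -3 + N*N = -3 + N²)
n(-61, 71) - y(-7, -18) = (-3 + (-61)²) - (2 - 1*(-7)²) = (-3 + 3721) - (2 - 1*49) = 3718 - (2 - 49) = 3718 - 1*(-47) = 3718 + 47 = 3765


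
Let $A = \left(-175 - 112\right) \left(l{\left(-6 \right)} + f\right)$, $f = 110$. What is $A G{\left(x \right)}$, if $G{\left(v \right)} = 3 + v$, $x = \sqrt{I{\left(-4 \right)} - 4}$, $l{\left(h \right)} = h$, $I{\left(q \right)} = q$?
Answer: $-89544 - 59696 i \sqrt{2} \approx -89544.0 - 84423.0 i$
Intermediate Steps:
$x = 2 i \sqrt{2}$ ($x = \sqrt{-4 - 4} = \sqrt{-8} = 2 i \sqrt{2} \approx 2.8284 i$)
$A = -29848$ ($A = \left(-175 - 112\right) \left(-6 + 110\right) = \left(-287\right) 104 = -29848$)
$A G{\left(x \right)} = - 29848 \left(3 + 2 i \sqrt{2}\right) = -89544 - 59696 i \sqrt{2}$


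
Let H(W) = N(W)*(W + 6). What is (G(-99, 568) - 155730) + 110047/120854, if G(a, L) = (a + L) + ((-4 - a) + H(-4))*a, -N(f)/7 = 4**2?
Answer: -17220376413/120854 ≈ -1.4249e+5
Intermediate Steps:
N(f) = -112 (N(f) = -7*4**2 = -7*16 = -112)
H(W) = -672 - 112*W (H(W) = -112*(W + 6) = -112*(6 + W) = -672 - 112*W)
G(a, L) = L + a + a*(-228 - a) (G(a, L) = (a + L) + ((-4 - a) + (-672 - 112*(-4)))*a = (L + a) + ((-4 - a) + (-672 + 448))*a = (L + a) + ((-4 - a) - 224)*a = (L + a) + (-228 - a)*a = (L + a) + a*(-228 - a) = L + a + a*(-228 - a))
(G(-99, 568) - 155730) + 110047/120854 = ((568 - 1*(-99)**2 - 227*(-99)) - 155730) + 110047/120854 = ((568 - 1*9801 + 22473) - 155730) + 110047*(1/120854) = ((568 - 9801 + 22473) - 155730) + 110047/120854 = (13240 - 155730) + 110047/120854 = -142490 + 110047/120854 = -17220376413/120854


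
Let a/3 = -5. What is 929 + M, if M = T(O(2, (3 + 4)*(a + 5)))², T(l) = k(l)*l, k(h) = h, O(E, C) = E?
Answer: 945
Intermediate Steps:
a = -15 (a = 3*(-5) = -15)
T(l) = l² (T(l) = l*l = l²)
M = 16 (M = (2²)² = 4² = 16)
929 + M = 929 + 16 = 945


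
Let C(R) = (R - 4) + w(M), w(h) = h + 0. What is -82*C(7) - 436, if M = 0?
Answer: -682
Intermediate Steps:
w(h) = h
C(R) = -4 + R (C(R) = (R - 4) + 0 = (-4 + R) + 0 = -4 + R)
-82*C(7) - 436 = -82*(-4 + 7) - 436 = -82*3 - 436 = -246 - 436 = -682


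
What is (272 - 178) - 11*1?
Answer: 83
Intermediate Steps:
(272 - 178) - 11*1 = 94 - 11 = 83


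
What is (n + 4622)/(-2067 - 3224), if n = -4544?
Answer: -6/407 ≈ -0.014742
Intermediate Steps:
(n + 4622)/(-2067 - 3224) = (-4544 + 4622)/(-2067 - 3224) = 78/(-5291) = 78*(-1/5291) = -6/407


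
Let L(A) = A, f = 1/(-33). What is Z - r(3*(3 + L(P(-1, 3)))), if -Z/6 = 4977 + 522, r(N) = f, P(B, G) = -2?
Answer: -1088801/33 ≈ -32994.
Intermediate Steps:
f = -1/33 ≈ -0.030303
r(N) = -1/33
Z = -32994 (Z = -6*(4977 + 522) = -6*5499 = -32994)
Z - r(3*(3 + L(P(-1, 3)))) = -32994 - 1*(-1/33) = -32994 + 1/33 = -1088801/33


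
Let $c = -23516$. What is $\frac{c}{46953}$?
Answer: $- \frac{23516}{46953} \approx -0.50084$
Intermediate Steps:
$\frac{c}{46953} = - \frac{23516}{46953}$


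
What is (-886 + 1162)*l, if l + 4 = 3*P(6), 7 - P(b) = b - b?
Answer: 4692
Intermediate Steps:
P(b) = 7 (P(b) = 7 - (b - b) = 7 - 1*0 = 7 + 0 = 7)
l = 17 (l = -4 + 3*7 = -4 + 21 = 17)
(-886 + 1162)*l = (-886 + 1162)*17 = 276*17 = 4692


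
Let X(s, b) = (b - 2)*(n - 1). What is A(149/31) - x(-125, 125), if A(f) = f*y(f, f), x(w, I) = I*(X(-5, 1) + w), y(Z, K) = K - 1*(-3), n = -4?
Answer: 14451058/961 ≈ 15038.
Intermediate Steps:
X(s, b) = 10 - 5*b (X(s, b) = (b - 2)*(-4 - 1) = (-2 + b)*(-5) = 10 - 5*b)
y(Z, K) = 3 + K (y(Z, K) = K + 3 = 3 + K)
x(w, I) = I*(5 + w) (x(w, I) = I*((10 - 5*1) + w) = I*((10 - 5) + w) = I*(5 + w))
A(f) = f*(3 + f)
A(149/31) - x(-125, 125) = (149/31)*(3 + 149/31) - 125*(5 - 125) = (149*(1/31))*(3 + 149*(1/31)) - 125*(-120) = 149*(3 + 149/31)/31 - 1*(-15000) = (149/31)*(242/31) + 15000 = 36058/961 + 15000 = 14451058/961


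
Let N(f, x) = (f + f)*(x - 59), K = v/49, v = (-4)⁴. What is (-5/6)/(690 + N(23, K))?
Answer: 49/104880 ≈ 0.00046720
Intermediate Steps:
v = 256
K = 256/49 ≈ 5.2245
N(f, x) = 2*f*(-59 + x) (N(f, x) = (2*f)*(-59 + x) = 2*f*(-59 + x))
(-5/6)/(690 + N(23, K)) = (-5/6)/(690 + 2*23*(-59 + 256/49)) = (-5*⅙)/(690 + 2*23*(-2635/49)) = -⅚/(690 - 121210/49) = -⅚/(-87400/49) = -49/87400*(-⅚) = 49/104880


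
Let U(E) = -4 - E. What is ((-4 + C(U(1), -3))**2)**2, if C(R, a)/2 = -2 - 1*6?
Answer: 160000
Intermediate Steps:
C(R, a) = -16 (C(R, a) = 2*(-2 - 1*6) = 2*(-2 - 6) = 2*(-8) = -16)
((-4 + C(U(1), -3))**2)**2 = ((-4 - 16)**2)**2 = ((-20)**2)**2 = 400**2 = 160000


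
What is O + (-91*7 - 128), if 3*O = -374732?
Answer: -377027/3 ≈ -1.2568e+5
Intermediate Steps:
O = -374732/3 (O = (1/3)*(-374732) = -374732/3 ≈ -1.2491e+5)
O + (-91*7 - 128) = -374732/3 + (-91*7 - 128) = -374732/3 + (-637 - 128) = -374732/3 - 765 = -377027/3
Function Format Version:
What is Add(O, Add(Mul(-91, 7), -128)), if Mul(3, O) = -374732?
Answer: Rational(-377027, 3) ≈ -1.2568e+5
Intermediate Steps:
O = Rational(-374732, 3) (O = Mul(Rational(1, 3), -374732) = Rational(-374732, 3) ≈ -1.2491e+5)
Add(O, Add(Mul(-91, 7), -128)) = Add(Rational(-374732, 3), Add(Mul(-91, 7), -128)) = Add(Rational(-374732, 3), Add(-637, -128)) = Add(Rational(-374732, 3), -765) = Rational(-377027, 3)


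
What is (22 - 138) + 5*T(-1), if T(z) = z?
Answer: -121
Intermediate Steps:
(22 - 138) + 5*T(-1) = (22 - 138) + 5*(-1) = -116 - 5 = -121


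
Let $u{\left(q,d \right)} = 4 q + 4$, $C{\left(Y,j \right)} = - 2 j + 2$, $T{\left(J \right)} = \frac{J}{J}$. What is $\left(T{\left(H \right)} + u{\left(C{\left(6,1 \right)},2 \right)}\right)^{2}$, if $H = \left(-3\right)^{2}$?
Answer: $25$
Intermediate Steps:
$H = 9$
$T{\left(J \right)} = 1$
$C{\left(Y,j \right)} = 2 - 2 j$
$u{\left(q,d \right)} = 4 + 4 q$
$\left(T{\left(H \right)} + u{\left(C{\left(6,1 \right)},2 \right)}\right)^{2} = \left(1 + \left(4 + 4 \left(2 - 2\right)\right)\right)^{2} = \left(1 + \left(4 + 4 \cdot 0\right)\right)^{2} = \left(1 + \left(4 + 0\right)\right)^{2} = \left(1 + 4\right)^{2} = 5^{2} = 25$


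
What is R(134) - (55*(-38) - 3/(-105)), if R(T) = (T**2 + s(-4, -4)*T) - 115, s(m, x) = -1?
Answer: 692894/35 ≈ 19797.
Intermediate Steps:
R(T) = -115 + T**2 - T (R(T) = (T**2 - T) - 115 = -115 + T**2 - T)
R(134) - (55*(-38) - 3/(-105)) = (-115 + 134**2 - 1*134) - (55*(-38) - 3/(-105)) = (-115 + 17956 - 134) - (-2090 - 3*(-1/105)) = 17707 - (-2090 + 1/35) = 17707 - 1*(-73149/35) = 17707 + 73149/35 = 692894/35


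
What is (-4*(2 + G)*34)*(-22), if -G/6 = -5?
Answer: 95744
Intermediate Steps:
G = 30 (G = -6*(-5) = 30)
(-4*(2 + G)*34)*(-22) = (-4*(2 + 30)*34)*(-22) = (-4*32*34)*(-22) = -128*34*(-22) = -4352*(-22) = 95744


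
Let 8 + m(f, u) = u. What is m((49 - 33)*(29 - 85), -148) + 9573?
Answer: 9417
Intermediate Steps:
m(f, u) = -8 + u
m((49 - 33)*(29 - 85), -148) + 9573 = (-8 - 148) + 9573 = -156 + 9573 = 9417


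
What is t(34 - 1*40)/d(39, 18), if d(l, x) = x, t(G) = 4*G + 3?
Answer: -7/6 ≈ -1.1667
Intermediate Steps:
t(G) = 3 + 4*G
t(34 - 1*40)/d(39, 18) = (3 + 4*(34 - 1*40))/18 = (3 + 4*(34 - 40))*(1/18) = (3 + 4*(-6))*(1/18) = (3 - 24)*(1/18) = -21*1/18 = -7/6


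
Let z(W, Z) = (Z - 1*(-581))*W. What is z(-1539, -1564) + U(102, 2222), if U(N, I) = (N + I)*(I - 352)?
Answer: 5858717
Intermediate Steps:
U(N, I) = (-352 + I)*(I + N) (U(N, I) = (I + N)*(-352 + I) = (-352 + I)*(I + N))
z(W, Z) = W*(581 + Z) (z(W, Z) = (Z + 581)*W = (581 + Z)*W = W*(581 + Z))
z(-1539, -1564) + U(102, 2222) = -1539*(581 - 1564) + (2222**2 - 352*2222 - 352*102 + 2222*102) = -1539*(-983) + (4937284 - 782144 - 35904 + 226644) = 1512837 + 4345880 = 5858717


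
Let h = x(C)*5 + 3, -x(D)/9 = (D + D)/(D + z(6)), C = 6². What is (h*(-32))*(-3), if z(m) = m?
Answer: -49824/7 ≈ -7117.7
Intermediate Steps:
C = 36
x(D) = -18*D/(6 + D) (x(D) = -9*(D + D)/(D + 6) = -9*2*D/(6 + D) = -18*D/(6 + D))
h = -519/7 (h = -18*36/(6 + 36)*5 + 3 = -18*36/42*5 + 3 = -18*36*1/42*5 + 3 = -108/7*5 + 3 = -540/7 + 3 = -519/7 ≈ -74.143)
(h*(-32))*(-3) = -519/7*(-32)*(-3) = (16608/7)*(-3) = -49824/7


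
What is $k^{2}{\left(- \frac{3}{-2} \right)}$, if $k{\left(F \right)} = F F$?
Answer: $\frac{81}{16} \approx 5.0625$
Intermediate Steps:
$k{\left(F \right)} = F^{2}$
$k^{2}{\left(- \frac{3}{-2} \right)} = \left(\left(- \frac{3}{-2}\right)^{2}\right)^{2} = \left(\left(\left(-3\right) \left(- \frac{1}{2}\right)\right)^{2}\right)^{2} = \left(\left(\frac{3}{2}\right)^{2}\right)^{2} = \left(\frac{9}{4}\right)^{2} = \frac{81}{16}$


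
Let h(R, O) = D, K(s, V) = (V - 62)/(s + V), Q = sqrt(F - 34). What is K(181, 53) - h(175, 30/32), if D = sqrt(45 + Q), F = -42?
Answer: -1/26 - sqrt(45 + 2*I*sqrt(19)) ≈ -6.7778 - 0.64679*I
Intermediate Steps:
Q = 2*I*sqrt(19) (Q = sqrt(-42 - 34) = sqrt(-76) = 2*I*sqrt(19) ≈ 8.7178*I)
K(s, V) = (-62 + V)/(V + s)
D = sqrt(45 + 2*I*sqrt(19)) ≈ 6.7393 + 0.64679*I
h(R, O) = sqrt(45 + 2*I*sqrt(19))
K(181, 53) - h(175, 30/32) = (-62 + 53)/(53 + 181) - sqrt(45 + 2*I*sqrt(19)) = -9/234 - sqrt(45 + 2*I*sqrt(19)) = (1/234)*(-9) - sqrt(45 + 2*I*sqrt(19)) = -1/26 - sqrt(45 + 2*I*sqrt(19))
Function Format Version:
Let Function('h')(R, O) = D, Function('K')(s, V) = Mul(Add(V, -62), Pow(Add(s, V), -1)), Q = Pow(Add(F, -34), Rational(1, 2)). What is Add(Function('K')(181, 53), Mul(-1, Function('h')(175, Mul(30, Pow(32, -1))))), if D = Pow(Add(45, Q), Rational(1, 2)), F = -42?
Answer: Add(Rational(-1, 26), Mul(-1, Pow(Add(45, Mul(2, I, Pow(19, Rational(1, 2)))), Rational(1, 2)))) ≈ Add(-6.7778, Mul(-0.64679, I))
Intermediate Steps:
Q = Mul(2, I, Pow(19, Rational(1, 2))) (Q = Pow(Add(-42, -34), Rational(1, 2)) = Pow(-76, Rational(1, 2)) = Mul(2, I, Pow(19, Rational(1, 2))) ≈ Mul(8.7178, I))
Function('K')(s, V) = Mul(Pow(Add(V, s), -1), Add(-62, V)) (Function('K')(s, V) = Mul(Add(-62, V), Pow(Add(V, s), -1)) = Mul(Pow(Add(V, s), -1), Add(-62, V)))
D = Pow(Add(45, Mul(2, I, Pow(19, Rational(1, 2)))), Rational(1, 2)) ≈ Add(6.7393, Mul(0.64679, I))
Function('h')(R, O) = Pow(Add(45, Mul(2, I, Pow(19, Rational(1, 2)))), Rational(1, 2))
Add(Function('K')(181, 53), Mul(-1, Function('h')(175, Mul(30, Pow(32, -1))))) = Add(Mul(Pow(Add(53, 181), -1), Add(-62, 53)), Mul(-1, Pow(Add(45, Mul(2, I, Pow(19, Rational(1, 2)))), Rational(1, 2)))) = Add(Mul(Pow(234, -1), -9), Mul(-1, Pow(Add(45, Mul(2, I, Pow(19, Rational(1, 2)))), Rational(1, 2)))) = Add(Mul(Rational(1, 234), -9), Mul(-1, Pow(Add(45, Mul(2, I, Pow(19, Rational(1, 2)))), Rational(1, 2)))) = Add(Rational(-1, 26), Mul(-1, Pow(Add(45, Mul(2, I, Pow(19, Rational(1, 2)))), Rational(1, 2))))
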